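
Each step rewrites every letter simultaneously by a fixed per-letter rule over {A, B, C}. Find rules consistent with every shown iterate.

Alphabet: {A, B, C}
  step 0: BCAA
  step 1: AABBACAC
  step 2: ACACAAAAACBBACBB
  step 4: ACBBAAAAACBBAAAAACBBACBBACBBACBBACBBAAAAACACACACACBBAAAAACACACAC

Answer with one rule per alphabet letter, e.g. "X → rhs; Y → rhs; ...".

A->AC, B->AA, C->BB

  step 1 ⇒ step 2: AABBACAC ⇒ AC·AC·AA·AA·AC·BB·AC·BB
    A ↦ AC
    B ↦ AA
    C ↦ BB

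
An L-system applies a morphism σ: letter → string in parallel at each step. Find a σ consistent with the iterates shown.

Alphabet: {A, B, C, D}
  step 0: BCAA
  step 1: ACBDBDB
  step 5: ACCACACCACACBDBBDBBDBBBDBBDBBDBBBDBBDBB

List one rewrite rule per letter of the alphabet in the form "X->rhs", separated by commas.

  step 0 ⇒ step 1: BCAA ⇒ AC·B·DB·DB
    A ↦ DB
    B ↦ AC
    C ↦ B
    D ↦ C  (constrained at step 1)

A->DB, B->AC, C->B, D->C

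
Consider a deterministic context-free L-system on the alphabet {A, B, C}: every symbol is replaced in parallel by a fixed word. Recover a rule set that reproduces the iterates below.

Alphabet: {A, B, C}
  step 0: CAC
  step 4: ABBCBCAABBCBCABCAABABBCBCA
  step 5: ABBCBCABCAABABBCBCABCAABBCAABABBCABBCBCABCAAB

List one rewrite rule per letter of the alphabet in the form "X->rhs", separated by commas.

  step 4 ⇒ step 5: ABBCBCAABBCBCABCAABABBCBCA ⇒ AB·BC·BC·A·BC·A·AB·AB·BC·BC·A·BC·A·AB·BC·A·AB·AB·BC·AB·BC·BC·A·BC·A·AB
    A ↦ AB
    B ↦ BC
    C ↦ A

A->AB, B->BC, C->A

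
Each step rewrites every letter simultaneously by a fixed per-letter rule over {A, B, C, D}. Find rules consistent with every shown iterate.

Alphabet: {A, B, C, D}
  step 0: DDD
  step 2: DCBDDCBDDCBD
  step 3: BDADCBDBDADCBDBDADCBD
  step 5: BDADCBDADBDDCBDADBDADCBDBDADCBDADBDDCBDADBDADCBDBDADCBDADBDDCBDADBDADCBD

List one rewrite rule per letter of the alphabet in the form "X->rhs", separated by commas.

A->AD, B->DC, C->A, D->BD

  step 2 ⇒ step 3: DCBDDCBDDCBD ⇒ BD·A·DC·BD·BD·A·DC·BD·BD·A·DC·BD
    B ↦ DC
    C ↦ A
    D ↦ BD
    A ↦ AD  (constrained at step 3)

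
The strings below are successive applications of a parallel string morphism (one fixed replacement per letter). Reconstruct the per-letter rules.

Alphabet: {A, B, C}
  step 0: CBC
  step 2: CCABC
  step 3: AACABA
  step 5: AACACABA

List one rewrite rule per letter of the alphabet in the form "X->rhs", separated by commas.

A->C, B->AB, C->A

  step 2 ⇒ step 3: CCABC ⇒ A·A·C·AB·A
    A ↦ C
    B ↦ AB
    C ↦ A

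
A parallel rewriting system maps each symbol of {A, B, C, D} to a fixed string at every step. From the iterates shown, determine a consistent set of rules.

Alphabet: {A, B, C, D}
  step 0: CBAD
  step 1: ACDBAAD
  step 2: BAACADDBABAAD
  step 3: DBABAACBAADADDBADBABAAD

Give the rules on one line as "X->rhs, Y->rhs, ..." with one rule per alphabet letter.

  step 2 ⇒ step 3: BAACADDBABAAD ⇒ D·BA·BA·AC·BA·AD·AD·D·BA·D·BA·BA·AD
    A ↦ BA
    B ↦ D
    C ↦ AC
    D ↦ AD

A->BA, B->D, C->AC, D->AD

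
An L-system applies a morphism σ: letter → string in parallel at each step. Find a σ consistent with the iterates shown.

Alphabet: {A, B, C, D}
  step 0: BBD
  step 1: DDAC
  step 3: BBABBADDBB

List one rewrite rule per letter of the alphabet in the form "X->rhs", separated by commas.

A->BB, B->D, C->A, D->AC

  step 0 ⇒ step 1: BBD ⇒ D·D·AC
    B ↦ D
    D ↦ AC
    A ↦ BB  (constrained at step 1)
    C ↦ A  (constrained at step 1)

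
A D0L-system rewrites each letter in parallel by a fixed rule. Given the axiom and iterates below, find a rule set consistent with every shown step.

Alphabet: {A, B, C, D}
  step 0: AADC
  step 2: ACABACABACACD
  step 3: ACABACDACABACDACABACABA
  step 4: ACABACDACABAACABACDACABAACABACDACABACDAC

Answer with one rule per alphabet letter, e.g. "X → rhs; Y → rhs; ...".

A->AC, B->D, C->AB, D->A

  step 3 ⇒ step 4: ACABACDACABACDACABACABA ⇒ AC·AB·AC·D·AC·AB·A·AC·AB·AC·D·AC·AB·A·AC·AB·AC·D·AC·AB·AC·D·AC
    A ↦ AC
    B ↦ D
    C ↦ AB
    D ↦ A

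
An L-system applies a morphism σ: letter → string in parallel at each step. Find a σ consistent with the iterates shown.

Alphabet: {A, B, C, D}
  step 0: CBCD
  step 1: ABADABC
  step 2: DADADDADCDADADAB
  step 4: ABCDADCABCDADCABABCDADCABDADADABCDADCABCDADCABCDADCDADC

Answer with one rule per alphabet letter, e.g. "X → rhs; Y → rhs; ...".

A->DAD, B->AD, C->AB, D->C

  step 1 ⇒ step 2: ABADABC ⇒ DAD·AD·DAD·C·DAD·AD·AB
    A ↦ DAD
    B ↦ AD
    C ↦ AB
    D ↦ C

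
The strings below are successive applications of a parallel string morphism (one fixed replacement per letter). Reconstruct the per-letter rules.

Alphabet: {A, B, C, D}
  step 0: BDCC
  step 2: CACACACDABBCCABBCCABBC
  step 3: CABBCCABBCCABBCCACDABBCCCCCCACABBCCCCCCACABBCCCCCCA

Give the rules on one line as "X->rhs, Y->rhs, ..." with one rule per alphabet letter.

  step 2 ⇒ step 3: CACACACDABBCCABBCCABBC ⇒ CA·BBC·CA·BBC·CA·BBC·CA·CDA·BBC·CC·CC·CA·CA·BBC·CC·CC·CA·CA·BBC·CC·CC·CA
    A ↦ BBC
    B ↦ CC
    C ↦ CA
    D ↦ CDA

A->BBC, B->CC, C->CA, D->CDA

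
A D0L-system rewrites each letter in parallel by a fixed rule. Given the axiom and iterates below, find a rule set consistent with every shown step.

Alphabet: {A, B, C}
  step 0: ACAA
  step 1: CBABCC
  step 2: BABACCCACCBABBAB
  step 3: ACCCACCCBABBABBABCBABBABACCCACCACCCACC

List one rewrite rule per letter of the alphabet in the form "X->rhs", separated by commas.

A->C, B->ACC, C->BAB

  step 2 ⇒ step 3: BABACCCACCBABBAB ⇒ ACC·C·ACC·C·BAB·BAB·BAB·C·BAB·BAB·ACC·C·ACC·ACC·C·ACC
    A ↦ C
    B ↦ ACC
    C ↦ BAB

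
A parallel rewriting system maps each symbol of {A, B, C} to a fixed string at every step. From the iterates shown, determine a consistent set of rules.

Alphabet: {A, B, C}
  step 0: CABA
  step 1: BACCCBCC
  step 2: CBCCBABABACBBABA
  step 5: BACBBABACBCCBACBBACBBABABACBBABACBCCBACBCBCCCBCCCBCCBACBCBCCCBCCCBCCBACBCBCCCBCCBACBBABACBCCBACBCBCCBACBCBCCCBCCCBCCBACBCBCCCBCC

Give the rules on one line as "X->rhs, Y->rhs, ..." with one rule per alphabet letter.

  step 1 ⇒ step 2: BACCCBCC ⇒ CB·CC·BA·BA·BA·CB·BA·BA
    A ↦ CC
    B ↦ CB
    C ↦ BA

A->CC, B->CB, C->BA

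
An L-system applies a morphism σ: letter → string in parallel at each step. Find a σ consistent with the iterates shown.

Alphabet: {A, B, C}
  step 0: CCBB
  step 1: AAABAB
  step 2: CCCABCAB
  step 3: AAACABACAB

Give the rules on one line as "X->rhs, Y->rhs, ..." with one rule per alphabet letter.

  step 2 ⇒ step 3: CCCABCAB ⇒ A·A·A·C·AB·A·C·AB
    A ↦ C
    B ↦ AB
    C ↦ A

A->C, B->AB, C->A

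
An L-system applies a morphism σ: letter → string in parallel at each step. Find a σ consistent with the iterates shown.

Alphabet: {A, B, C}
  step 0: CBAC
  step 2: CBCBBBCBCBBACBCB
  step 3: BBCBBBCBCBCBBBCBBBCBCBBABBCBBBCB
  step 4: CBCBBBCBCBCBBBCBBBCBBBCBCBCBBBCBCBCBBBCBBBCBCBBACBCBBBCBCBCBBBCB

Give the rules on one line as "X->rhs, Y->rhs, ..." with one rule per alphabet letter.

  step 3 ⇒ step 4: BBCBBBCBCBCBBBCBBBCBCBBABBCBBBCB ⇒ CB·CB·BB·CB·CB·CB·BB·CB·BB·CB·BB·CB·CB·CB·BB·CB·CB·CB·BB·CB·BB·CB·CB·BA·CB·CB·BB·CB·CB·CB·BB·CB
    A ↦ BA
    B ↦ CB
    C ↦ BB

A->BA, B->CB, C->BB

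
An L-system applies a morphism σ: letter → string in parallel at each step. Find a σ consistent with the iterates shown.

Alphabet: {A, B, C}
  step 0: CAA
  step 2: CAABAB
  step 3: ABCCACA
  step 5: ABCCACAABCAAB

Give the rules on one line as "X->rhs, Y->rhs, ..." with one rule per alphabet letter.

A->C, B->A, C->AB

  step 2 ⇒ step 3: CAABAB ⇒ AB·C·C·A·C·A
    A ↦ C
    B ↦ A
    C ↦ AB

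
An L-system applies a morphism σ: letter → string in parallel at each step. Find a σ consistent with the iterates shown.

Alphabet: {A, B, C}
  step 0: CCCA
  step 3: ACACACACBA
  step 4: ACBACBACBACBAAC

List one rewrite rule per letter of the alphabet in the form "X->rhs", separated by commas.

  step 3 ⇒ step 4: ACACACACBA ⇒ AC·B·AC·B·AC·B·AC·B·A·AC
    A ↦ AC
    B ↦ A
    C ↦ B

A->AC, B->A, C->B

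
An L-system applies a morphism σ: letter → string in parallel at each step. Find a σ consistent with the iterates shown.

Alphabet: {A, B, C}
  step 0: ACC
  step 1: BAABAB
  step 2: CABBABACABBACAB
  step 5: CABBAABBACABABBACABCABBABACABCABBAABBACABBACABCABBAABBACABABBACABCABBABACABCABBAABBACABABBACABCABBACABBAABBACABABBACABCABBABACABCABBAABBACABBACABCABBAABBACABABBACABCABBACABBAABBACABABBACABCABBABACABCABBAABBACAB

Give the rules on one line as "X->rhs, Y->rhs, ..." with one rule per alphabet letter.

A->BA, B->CAB, C->AB

  step 1 ⇒ step 2: BAABAB ⇒ CAB·BA·BA·CAB·BA·CAB
    A ↦ BA
    B ↦ CAB
  step 0 ⇒ step 1: ACC ⇒ BA·AB·AB
    C ↦ AB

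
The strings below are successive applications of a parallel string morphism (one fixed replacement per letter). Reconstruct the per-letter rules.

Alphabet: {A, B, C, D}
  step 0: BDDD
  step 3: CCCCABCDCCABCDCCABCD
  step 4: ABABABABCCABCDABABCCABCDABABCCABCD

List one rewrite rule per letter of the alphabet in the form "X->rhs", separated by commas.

A->C, B->C, C->AB, D->CD

  step 3 ⇒ step 4: CCCCABCDCCABCDCCABCD ⇒ AB·AB·AB·AB·C·C·AB·CD·AB·AB·C·C·AB·CD·AB·AB·C·C·AB·CD
    A ↦ C
    B ↦ C
    C ↦ AB
    D ↦ CD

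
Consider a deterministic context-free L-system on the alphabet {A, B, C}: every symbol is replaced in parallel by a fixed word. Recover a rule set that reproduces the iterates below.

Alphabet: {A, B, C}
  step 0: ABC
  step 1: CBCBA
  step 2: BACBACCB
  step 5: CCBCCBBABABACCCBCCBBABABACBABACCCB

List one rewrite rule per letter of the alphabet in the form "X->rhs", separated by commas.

A->CB, B->C, C->BA

  step 1 ⇒ step 2: CBCBA ⇒ BA·C·BA·C·CB
    A ↦ CB
    B ↦ C
    C ↦ BA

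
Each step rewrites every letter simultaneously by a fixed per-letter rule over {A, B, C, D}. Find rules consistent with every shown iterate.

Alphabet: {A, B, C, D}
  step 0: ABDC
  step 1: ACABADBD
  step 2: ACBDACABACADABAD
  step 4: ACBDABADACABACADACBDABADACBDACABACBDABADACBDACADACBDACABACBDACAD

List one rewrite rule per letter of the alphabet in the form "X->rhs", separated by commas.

A->AC, B->AB, C->BD, D->AD

  step 1 ⇒ step 2: ACABADBD ⇒ AC·BD·AC·AB·AC·AD·AB·AD
    A ↦ AC
    B ↦ AB
    C ↦ BD
    D ↦ AD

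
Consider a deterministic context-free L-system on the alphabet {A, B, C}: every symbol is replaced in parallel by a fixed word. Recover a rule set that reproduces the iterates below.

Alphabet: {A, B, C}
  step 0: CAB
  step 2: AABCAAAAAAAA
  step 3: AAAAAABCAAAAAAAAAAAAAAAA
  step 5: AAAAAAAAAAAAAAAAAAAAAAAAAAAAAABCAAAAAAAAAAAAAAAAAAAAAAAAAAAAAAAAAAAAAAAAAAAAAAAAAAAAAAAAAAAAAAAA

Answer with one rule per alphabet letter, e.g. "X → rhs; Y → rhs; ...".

  step 2 ⇒ step 3: AABCAAAAAAAA ⇒ AA·AA·AA·BC·AA·AA·AA·AA·AA·AA·AA·AA
    A ↦ AA
    B ↦ AA
    C ↦ BC

A->AA, B->AA, C->BC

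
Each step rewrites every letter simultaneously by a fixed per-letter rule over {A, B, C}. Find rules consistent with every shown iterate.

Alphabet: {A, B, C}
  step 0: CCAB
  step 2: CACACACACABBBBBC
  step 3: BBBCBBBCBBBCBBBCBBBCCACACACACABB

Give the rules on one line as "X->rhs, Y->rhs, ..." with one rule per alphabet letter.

A->BC, B->CA, C->BB

  step 2 ⇒ step 3: CACACACACABBBBBC ⇒ BB·BC·BB·BC·BB·BC·BB·BC·BB·BC·CA·CA·CA·CA·CA·BB
    A ↦ BC
    B ↦ CA
    C ↦ BB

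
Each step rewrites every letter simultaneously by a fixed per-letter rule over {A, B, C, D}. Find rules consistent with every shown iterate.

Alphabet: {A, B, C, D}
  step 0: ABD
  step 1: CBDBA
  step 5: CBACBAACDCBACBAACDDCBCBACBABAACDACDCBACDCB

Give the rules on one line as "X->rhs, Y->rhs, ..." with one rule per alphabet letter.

  step 0 ⇒ step 1: ABD ⇒ CB·D·BA
    A ↦ CB
    B ↦ D
    D ↦ BA
    C ↦ AC  (constrained at step 1)

A->CB, B->D, C->AC, D->BA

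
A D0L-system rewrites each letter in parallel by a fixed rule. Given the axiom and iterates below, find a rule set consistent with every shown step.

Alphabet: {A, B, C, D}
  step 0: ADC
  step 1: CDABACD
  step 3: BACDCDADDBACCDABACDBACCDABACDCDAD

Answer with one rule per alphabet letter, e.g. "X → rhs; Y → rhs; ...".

  step 0 ⇒ step 1: ADC ⇒ CDA·BAC·D
    A ↦ CDA
    C ↦ D
    D ↦ BAC
    B ↦ D  (constrained at step 1)

A->CDA, B->D, C->D, D->BAC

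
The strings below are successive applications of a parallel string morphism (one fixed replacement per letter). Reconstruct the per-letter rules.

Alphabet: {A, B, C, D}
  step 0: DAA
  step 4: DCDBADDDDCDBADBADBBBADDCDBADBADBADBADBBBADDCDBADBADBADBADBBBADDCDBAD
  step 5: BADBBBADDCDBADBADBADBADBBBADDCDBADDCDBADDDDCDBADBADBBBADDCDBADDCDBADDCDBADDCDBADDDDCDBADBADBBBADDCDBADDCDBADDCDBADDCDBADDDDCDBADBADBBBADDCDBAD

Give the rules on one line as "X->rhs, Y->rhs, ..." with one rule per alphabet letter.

  step 4 ⇒ step 5: DCDBADDDDCDBADBADBBBADDCDBADBADBADBADBBBADDCDBADBADBADBADBBBADDCDBAD ⇒ BAD·BB·BAD·D·CD·BAD·BAD·BAD·BAD·BB·BAD·D·CD·BAD·D·CD·BAD·D·D·D·CD·BAD·BAD·BB·BAD·D·CD·BAD·D·CD·BAD·D·CD·BAD·D·CD·BAD·D·D·D·CD·BAD·BAD·BB·BAD·D·CD·BAD·D·CD·BAD·D·CD·BAD·D·CD·BAD·D·D·D·CD·BAD·BAD·BB·BAD·D·CD·BAD
    A ↦ CD
    B ↦ D
    C ↦ BB
    D ↦ BAD

A->CD, B->D, C->BB, D->BAD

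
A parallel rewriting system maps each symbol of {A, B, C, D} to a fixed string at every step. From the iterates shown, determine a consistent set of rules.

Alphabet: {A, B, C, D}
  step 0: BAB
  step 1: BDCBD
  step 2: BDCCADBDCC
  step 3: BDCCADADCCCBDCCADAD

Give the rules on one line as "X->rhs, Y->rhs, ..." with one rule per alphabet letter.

  step 2 ⇒ step 3: BDCCADBDCC ⇒ BD·CC·AD·AD·C·CC·BD·CC·AD·AD
    A ↦ C
    B ↦ BD
    C ↦ AD
    D ↦ CC

A->C, B->BD, C->AD, D->CC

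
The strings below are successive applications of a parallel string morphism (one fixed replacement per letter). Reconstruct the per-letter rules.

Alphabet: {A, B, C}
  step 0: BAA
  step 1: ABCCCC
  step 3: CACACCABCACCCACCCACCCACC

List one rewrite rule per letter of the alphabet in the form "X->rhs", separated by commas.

A->CC, B->AB, C->CA

  step 0 ⇒ step 1: BAA ⇒ AB·CC·CC
    A ↦ CC
    B ↦ AB
    C ↦ CA  (constrained at step 1)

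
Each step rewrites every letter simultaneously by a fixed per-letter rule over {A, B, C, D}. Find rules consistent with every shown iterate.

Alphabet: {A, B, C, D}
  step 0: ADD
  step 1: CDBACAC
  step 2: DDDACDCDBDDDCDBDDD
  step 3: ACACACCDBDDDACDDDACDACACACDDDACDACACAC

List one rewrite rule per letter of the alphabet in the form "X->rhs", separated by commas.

A->CDB, B->D, C->DDD, D->AC

  step 2 ⇒ step 3: DDDACDCDBDDDCDBDDD ⇒ AC·AC·AC·CDB·DDD·AC·DDD·AC·D·AC·AC·AC·DDD·AC·D·AC·AC·AC
    A ↦ CDB
    B ↦ D
    C ↦ DDD
    D ↦ AC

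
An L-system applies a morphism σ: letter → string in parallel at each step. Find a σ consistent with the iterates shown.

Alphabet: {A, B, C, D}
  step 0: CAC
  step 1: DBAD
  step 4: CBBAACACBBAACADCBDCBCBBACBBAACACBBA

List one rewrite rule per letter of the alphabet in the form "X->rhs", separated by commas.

  step 0 ⇒ step 1: CAC ⇒ D·BA·D
    A ↦ BA
    C ↦ D
    B ↦ CB  (constrained at step 1)
    D ↦ ACA  (constrained at step 1)

A->BA, B->CB, C->D, D->ACA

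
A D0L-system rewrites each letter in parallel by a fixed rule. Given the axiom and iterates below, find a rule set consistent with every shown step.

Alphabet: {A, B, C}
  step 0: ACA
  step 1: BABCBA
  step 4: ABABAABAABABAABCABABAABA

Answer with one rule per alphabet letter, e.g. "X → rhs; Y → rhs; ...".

A->BA, B->A, C->BC

  step 0 ⇒ step 1: ACA ⇒ BA·BC·BA
    A ↦ BA
    C ↦ BC
    B ↦ A  (constrained at step 1)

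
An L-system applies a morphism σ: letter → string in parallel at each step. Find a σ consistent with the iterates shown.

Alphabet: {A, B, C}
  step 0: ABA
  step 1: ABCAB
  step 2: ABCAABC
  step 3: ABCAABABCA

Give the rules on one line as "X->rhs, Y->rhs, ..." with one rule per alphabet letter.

  step 2 ⇒ step 3: ABCAABC ⇒ AB·C·A·AB·AB·C·A
    A ↦ AB
    B ↦ C
    C ↦ A

A->AB, B->C, C->A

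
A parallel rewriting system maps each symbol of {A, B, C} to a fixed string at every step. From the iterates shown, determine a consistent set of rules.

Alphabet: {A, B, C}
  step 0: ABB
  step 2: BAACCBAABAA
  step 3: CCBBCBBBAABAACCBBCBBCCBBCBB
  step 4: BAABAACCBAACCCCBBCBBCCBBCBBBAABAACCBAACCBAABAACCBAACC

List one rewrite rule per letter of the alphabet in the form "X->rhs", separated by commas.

A->CBB, B->C, C->BAA

  step 3 ⇒ step 4: CCBBCBBBAABAACCBBCBBCCBBCBB ⇒ BAA·BAA·C·C·BAA·C·C·C·CBB·CBB·C·CBB·CBB·BAA·BAA·C·C·BAA·C·C·BAA·BAA·C·C·BAA·C·C
    A ↦ CBB
    B ↦ C
    C ↦ BAA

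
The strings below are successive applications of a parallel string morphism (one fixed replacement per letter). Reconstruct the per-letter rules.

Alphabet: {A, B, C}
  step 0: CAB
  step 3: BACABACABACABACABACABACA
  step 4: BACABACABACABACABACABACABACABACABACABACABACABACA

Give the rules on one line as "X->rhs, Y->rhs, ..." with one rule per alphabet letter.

  step 3 ⇒ step 4: BACABACABACABACABACABACA ⇒ BA·CA·BA·CA·BA·CA·BA·CA·BA·CA·BA·CA·BA·CA·BA·CA·BA·CA·BA·CA·BA·CA·BA·CA
    A ↦ CA
    B ↦ BA
    C ↦ BA

A->CA, B->BA, C->BA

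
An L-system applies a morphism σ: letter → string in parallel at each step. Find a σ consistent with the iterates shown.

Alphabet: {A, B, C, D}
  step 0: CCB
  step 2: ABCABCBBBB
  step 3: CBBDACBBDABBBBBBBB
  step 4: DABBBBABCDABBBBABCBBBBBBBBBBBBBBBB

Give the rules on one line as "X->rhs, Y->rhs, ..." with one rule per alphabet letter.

  step 3 ⇒ step 4: CBBDACBBDABBBBBBBB ⇒ DA·BB·BB·AB·C·DA·BB·BB·AB·C·BB·BB·BB·BB·BB·BB·BB·BB
    A ↦ C
    B ↦ BB
    C ↦ DA
    D ↦ AB

A->C, B->BB, C->DA, D->AB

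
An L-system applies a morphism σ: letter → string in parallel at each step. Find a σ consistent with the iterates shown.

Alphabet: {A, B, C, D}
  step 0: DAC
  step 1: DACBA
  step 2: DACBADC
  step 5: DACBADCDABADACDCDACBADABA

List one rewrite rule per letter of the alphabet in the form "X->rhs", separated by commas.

A->C, B->D, C->BA, D->DA

  step 1 ⇒ step 2: DACBA ⇒ DA·C·BA·D·C
    A ↦ C
    B ↦ D
    C ↦ BA
    D ↦ DA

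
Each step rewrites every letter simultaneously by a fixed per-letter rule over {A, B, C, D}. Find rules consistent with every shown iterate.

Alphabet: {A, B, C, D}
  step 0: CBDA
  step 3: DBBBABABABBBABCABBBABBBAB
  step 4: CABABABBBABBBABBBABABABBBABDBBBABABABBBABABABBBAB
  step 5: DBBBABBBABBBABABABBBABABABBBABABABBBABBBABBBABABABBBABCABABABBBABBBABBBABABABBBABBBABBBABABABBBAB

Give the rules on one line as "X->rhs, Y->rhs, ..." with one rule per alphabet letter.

A->BB, B->AB, C->DB, D->C

  step 4 ⇒ step 5: CABABABBBABBBABBBABABABBBABDBBBABABABBBABABABBBAB ⇒ DB·BB·AB·BB·AB·BB·AB·AB·AB·BB·AB·AB·AB·BB·AB·AB·AB·BB·AB·BB·AB·BB·AB·AB·AB·BB·AB·C·AB·AB·AB·BB·AB·BB·AB·BB·AB·AB·AB·BB·AB·BB·AB·BB·AB·AB·AB·BB·AB
    A ↦ BB
    B ↦ AB
    C ↦ DB
    D ↦ C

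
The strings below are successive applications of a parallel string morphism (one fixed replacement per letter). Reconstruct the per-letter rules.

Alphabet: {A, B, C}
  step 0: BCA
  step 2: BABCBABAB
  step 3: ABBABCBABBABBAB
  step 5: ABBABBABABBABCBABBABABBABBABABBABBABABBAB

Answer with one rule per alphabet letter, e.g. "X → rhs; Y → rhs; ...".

A->B, B->AB, C->CB

  step 2 ⇒ step 3: BABCBABAB ⇒ AB·B·AB·CB·AB·B·AB·B·AB
    A ↦ B
    B ↦ AB
    C ↦ CB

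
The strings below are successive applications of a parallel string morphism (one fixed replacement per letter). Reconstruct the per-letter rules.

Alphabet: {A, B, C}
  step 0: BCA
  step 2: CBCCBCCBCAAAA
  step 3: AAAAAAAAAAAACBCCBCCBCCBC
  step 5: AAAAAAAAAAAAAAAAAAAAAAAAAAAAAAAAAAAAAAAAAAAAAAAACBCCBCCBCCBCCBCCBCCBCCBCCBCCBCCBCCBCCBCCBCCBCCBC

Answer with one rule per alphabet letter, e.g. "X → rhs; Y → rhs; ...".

A->CBC, B->AA, C->A

  step 2 ⇒ step 3: CBCCBCCBCAAAA ⇒ A·AA·A·A·AA·A·A·AA·A·CBC·CBC·CBC·CBC
    A ↦ CBC
    B ↦ AA
    C ↦ A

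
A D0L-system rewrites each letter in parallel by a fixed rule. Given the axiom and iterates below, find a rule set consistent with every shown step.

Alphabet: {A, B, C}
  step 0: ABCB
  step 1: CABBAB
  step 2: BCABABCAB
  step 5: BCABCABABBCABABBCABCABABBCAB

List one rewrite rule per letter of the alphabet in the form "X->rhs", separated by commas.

  step 1 ⇒ step 2: CABBAB ⇒ B·C·AB·AB·C·AB
    A ↦ C
    B ↦ AB
    C ↦ B

A->C, B->AB, C->B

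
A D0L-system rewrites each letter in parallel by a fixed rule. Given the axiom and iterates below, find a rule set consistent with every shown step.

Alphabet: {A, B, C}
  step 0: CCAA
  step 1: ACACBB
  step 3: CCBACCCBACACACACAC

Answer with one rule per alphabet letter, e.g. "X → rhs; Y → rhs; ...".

  step 0 ⇒ step 1: CCAA ⇒ AC·AC·B·B
    A ↦ B
    C ↦ AC
    B ↦ CC  (constrained at step 1)

A->B, B->CC, C->AC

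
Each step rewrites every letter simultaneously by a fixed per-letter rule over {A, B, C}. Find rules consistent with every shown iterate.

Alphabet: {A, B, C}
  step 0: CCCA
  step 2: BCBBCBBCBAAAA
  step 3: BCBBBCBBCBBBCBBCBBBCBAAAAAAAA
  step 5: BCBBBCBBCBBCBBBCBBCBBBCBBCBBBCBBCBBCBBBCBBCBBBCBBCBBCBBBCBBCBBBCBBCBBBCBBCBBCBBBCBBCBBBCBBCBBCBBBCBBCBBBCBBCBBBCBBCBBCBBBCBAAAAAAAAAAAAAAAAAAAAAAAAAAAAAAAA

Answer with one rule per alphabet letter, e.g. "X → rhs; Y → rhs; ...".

  step 2 ⇒ step 3: BCBBCBBCBAAAA ⇒ BCB·B·BCB·BCB·B·BCB·BCB·B·BCB·AA·AA·AA·AA
    A ↦ AA
    B ↦ BCB
    C ↦ B

A->AA, B->BCB, C->B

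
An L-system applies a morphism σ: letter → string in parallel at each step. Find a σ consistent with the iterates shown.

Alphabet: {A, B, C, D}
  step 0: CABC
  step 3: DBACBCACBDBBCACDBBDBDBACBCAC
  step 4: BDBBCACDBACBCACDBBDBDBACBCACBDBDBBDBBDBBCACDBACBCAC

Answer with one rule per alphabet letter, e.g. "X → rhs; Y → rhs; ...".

A->BC, B->DB, C->AC, D->B

  step 3 ⇒ step 4: DBACBCACBDBBCACDBBDBDBACBCAC ⇒ B·DB·BC·AC·DB·AC·BC·AC·DB·B·DB·DB·AC·BC·AC·B·DB·DB·B·DB·B·DB·BC·AC·DB·AC·BC·AC
    A ↦ BC
    B ↦ DB
    C ↦ AC
    D ↦ B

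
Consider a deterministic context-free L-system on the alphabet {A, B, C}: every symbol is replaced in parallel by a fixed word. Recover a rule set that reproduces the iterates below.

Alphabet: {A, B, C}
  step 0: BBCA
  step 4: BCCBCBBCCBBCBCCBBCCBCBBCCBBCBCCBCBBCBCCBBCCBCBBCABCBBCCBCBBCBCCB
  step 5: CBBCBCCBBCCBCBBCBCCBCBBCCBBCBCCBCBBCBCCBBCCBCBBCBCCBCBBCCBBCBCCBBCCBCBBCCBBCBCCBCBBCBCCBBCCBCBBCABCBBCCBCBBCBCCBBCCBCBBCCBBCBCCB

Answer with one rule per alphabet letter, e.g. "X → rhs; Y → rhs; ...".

  step 4 ⇒ step 5: BCCBCBBCCBBCBCCBBCCBCBBCCBBCBCCBCBBCBCCBBCCBCBBCABCBBCCBCBBCBCCB ⇒ CB·BC·BC·CB·BC·CB·CB·BC·BC·CB·CB·BC·CB·BC·BC·CB·CB·BC·BC·CB·BC·CB·CB·BC·BC·CB·CB·BC·CB·BC·BC·CB·BC·CB·CB·BC·CB·BC·BC·CB·CB·BC·BC·CB·BC·CB·CB·BC·AB·CB·BC·CB·CB·BC·BC·CB·BC·CB·CB·BC·CB·BC·BC·CB
    A ↦ AB
    B ↦ CB
    C ↦ BC

A->AB, B->CB, C->BC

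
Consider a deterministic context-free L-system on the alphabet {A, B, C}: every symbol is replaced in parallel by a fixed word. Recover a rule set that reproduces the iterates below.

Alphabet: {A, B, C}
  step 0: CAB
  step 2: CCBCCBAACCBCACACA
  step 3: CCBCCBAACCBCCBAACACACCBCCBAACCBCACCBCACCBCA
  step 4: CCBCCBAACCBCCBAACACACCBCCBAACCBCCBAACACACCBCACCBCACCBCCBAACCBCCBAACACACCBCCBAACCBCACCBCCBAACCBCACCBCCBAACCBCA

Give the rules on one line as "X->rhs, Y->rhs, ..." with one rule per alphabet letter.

  step 3 ⇒ step 4: CCBCCBAACCBCCBAACACACCBCCBAACCBCACCBCACCBCA ⇒ CCB·CCB·AA·CCB·CCB·AA·CA·CA·CCB·CCB·AA·CCB·CCB·AA·CA·CA·CCB·CA·CCB·CA·CCB·CCB·AA·CCB·CCB·AA·CA·CA·CCB·CCB·AA·CCB·CA·CCB·CCB·AA·CCB·CA·CCB·CCB·AA·CCB·CA
    A ↦ CA
    B ↦ AA
    C ↦ CCB

A->CA, B->AA, C->CCB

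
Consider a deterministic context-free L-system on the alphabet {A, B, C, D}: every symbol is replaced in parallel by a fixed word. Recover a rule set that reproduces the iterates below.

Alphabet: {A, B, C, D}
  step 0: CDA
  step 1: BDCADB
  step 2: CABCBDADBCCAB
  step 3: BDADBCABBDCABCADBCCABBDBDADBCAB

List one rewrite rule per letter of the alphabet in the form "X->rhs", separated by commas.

  step 2 ⇒ step 3: CABCBDADBCCAB ⇒ BD·ADB·CAB·BD·CAB·C·ADB·C·CAB·BD·BD·ADB·CAB
    A ↦ ADB
    B ↦ CAB
    C ↦ BD
    D ↦ C

A->ADB, B->CAB, C->BD, D->C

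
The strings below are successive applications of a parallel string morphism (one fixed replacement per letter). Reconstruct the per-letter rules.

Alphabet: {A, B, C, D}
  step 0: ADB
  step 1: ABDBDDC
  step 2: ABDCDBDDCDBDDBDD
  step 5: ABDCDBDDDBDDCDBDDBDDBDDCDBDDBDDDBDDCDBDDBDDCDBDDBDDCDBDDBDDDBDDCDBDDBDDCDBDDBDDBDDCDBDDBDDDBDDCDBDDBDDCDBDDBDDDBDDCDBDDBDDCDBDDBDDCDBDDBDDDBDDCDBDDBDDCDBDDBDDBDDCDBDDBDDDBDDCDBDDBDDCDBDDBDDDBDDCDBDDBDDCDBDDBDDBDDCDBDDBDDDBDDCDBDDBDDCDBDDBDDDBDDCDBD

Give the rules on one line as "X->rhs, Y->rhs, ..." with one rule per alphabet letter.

  step 1 ⇒ step 2: ABDBDDC ⇒ AB·DC·DBD·DC·DBD·DBD·D
    A ↦ AB
    B ↦ DC
    C ↦ D
    D ↦ DBD

A->AB, B->DC, C->D, D->DBD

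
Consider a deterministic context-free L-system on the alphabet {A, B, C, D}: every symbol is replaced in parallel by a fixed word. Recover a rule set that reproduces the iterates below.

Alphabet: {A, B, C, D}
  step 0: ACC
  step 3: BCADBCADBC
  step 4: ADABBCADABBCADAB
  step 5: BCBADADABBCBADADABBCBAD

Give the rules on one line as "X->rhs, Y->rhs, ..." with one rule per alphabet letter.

  step 4 ⇒ step 5: ADABBCADABBCADAB ⇒ B·C·B·AD·AD·AB·B·C·B·AD·AD·AB·B·C·B·AD
    A ↦ B
    B ↦ AD
    C ↦ AB
    D ↦ C

A->B, B->AD, C->AB, D->C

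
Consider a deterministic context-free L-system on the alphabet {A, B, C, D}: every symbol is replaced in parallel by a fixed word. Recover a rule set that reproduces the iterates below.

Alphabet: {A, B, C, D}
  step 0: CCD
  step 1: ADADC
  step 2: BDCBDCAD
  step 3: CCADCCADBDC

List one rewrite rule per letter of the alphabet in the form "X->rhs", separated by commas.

A->BD, B->C, C->AD, D->C

  step 2 ⇒ step 3: BDCBDCAD ⇒ C·C·AD·C·C·AD·BD·C
    A ↦ BD
    B ↦ C
    C ↦ AD
    D ↦ C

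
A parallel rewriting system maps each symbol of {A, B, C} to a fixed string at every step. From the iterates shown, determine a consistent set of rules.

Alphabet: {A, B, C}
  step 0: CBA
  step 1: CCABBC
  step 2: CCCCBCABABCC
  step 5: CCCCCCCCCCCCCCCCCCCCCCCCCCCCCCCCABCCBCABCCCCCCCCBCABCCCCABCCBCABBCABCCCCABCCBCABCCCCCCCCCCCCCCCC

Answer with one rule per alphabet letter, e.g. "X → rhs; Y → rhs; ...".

  step 1 ⇒ step 2: CCABBC ⇒ CC·CC·BC·AB·AB·CC
    A ↦ BC
    B ↦ AB
    C ↦ CC

A->BC, B->AB, C->CC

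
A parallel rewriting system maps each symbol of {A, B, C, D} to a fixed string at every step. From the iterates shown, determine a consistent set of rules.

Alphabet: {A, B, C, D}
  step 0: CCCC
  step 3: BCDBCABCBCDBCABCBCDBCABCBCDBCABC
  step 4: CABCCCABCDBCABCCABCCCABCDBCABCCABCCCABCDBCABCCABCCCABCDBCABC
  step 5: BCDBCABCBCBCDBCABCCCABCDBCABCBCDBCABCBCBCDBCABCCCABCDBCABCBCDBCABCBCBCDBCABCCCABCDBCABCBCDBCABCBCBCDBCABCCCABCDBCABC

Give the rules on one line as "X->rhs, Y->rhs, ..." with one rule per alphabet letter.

  step 4 ⇒ step 5: CABCCCABCDBCABCCABCCCABCDBCABCCABCCCABCDBCABCCABCCCABCDBCABC ⇒ BC·DB·CA·BC·BC·BC·DB·CA·BC·C·CA·BC·DB·CA·BC·BC·DB·CA·BC·BC·BC·DB·CA·BC·C·CA·BC·DB·CA·BC·BC·DB·CA·BC·BC·BC·DB·CA·BC·C·CA·BC·DB·CA·BC·BC·DB·CA·BC·BC·BC·DB·CA·BC·C·CA·BC·DB·CA·BC
    A ↦ DB
    B ↦ CA
    C ↦ BC
    D ↦ C

A->DB, B->CA, C->BC, D->C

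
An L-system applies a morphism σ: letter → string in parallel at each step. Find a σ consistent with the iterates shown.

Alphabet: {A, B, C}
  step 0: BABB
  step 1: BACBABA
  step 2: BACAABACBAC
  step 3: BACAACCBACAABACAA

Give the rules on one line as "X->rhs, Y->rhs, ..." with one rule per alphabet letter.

  step 2 ⇒ step 3: BACAABACBAC ⇒ BA·C·AA·C·C·BA·C·AA·BA·C·AA
    A ↦ C
    B ↦ BA
    C ↦ AA

A->C, B->BA, C->AA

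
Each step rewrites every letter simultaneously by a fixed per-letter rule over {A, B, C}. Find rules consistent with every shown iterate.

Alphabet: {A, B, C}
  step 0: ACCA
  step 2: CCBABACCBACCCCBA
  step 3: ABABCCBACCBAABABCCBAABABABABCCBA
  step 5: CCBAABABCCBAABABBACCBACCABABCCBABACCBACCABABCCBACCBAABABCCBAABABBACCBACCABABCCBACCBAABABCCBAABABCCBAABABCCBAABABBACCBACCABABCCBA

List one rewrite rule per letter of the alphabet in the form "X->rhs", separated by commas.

A->BA, B->CC, C->AB

  step 2 ⇒ step 3: CCBABACCBACCCCBA ⇒ AB·AB·CC·BA·CC·BA·AB·AB·CC·BA·AB·AB·AB·AB·CC·BA
    A ↦ BA
    B ↦ CC
    C ↦ AB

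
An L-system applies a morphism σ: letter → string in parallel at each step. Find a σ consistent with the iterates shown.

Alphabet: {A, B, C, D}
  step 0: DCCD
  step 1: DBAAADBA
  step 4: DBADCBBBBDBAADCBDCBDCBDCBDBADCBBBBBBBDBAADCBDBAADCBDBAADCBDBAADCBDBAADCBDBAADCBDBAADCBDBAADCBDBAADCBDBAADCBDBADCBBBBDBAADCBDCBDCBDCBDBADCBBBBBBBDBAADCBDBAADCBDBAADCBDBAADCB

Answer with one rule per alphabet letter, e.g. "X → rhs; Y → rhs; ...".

A->BBB, B->DCB, C->A, D->DBA

  step 0 ⇒ step 1: DCCD ⇒ DBA·A·A·DBA
    C ↦ A
    D ↦ DBA
    A ↦ BBB  (constrained at step 1)
    B ↦ DCB  (constrained at step 1)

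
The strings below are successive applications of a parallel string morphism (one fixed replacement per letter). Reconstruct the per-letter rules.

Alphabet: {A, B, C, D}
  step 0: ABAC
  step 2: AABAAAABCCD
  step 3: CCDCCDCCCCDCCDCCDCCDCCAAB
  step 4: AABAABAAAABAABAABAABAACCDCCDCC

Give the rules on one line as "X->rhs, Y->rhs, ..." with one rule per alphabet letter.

A->CCD, B->CC, C->A, D->B

  step 3 ⇒ step 4: CCDCCDCCCCDCCDCCDCCDCCAAB ⇒ A·A·B·A·A·B·A·A·A·A·B·A·A·B·A·A·B·A·A·B·A·A·CCD·CCD·CC
    A ↦ CCD
    B ↦ CC
    C ↦ A
    D ↦ B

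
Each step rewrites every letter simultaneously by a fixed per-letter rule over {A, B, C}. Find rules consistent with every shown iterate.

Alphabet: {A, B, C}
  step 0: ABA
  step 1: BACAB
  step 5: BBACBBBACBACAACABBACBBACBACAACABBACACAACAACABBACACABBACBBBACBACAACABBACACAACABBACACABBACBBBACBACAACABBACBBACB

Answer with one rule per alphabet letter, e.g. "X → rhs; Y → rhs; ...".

  step 0 ⇒ step 1: ABA ⇒ B·ACA·B
    A ↦ B
    B ↦ ACA
    C ↦ BAC  (constrained at step 1)

A->B, B->ACA, C->BAC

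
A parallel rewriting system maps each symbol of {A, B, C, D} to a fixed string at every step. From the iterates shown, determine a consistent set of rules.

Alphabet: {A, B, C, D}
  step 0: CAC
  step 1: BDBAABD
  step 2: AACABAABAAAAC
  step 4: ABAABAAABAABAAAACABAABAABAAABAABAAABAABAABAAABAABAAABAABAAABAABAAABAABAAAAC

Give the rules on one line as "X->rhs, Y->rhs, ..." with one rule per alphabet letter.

A->BAA, B->A, C->BD, D->AC

  step 1 ⇒ step 2: BDBAABD ⇒ A·AC·A·BAA·BAA·A·AC
    A ↦ BAA
    B ↦ A
    D ↦ AC
  step 0 ⇒ step 1: CAC ⇒ BD·BAA·BD
    C ↦ BD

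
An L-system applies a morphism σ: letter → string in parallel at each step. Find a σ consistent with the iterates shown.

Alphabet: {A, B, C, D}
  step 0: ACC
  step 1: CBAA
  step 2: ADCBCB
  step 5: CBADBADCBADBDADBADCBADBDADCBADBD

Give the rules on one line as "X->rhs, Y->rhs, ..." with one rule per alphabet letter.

  step 1 ⇒ step 2: CBAA ⇒ A·D·CB·CB
    A ↦ CB
    B ↦ D
    C ↦ A
    D ↦ ADB  (constrained at step 2)

A->CB, B->D, C->A, D->ADB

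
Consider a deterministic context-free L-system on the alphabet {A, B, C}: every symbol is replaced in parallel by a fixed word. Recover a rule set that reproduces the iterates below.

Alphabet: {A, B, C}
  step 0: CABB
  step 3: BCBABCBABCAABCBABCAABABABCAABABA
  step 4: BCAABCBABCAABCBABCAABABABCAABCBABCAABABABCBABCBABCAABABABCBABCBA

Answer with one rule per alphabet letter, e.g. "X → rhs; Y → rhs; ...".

  step 3 ⇒ step 4: BCBABCBABCAABCBABCAABABABCAABABA ⇒ BC·AA·BC·BA·BC·AA·BC·BA·BC·AA·BA·BA·BC·AA·BC·BA·BC·AA·BA·BA·BC·BA·BC·BA·BC·AA·BA·BA·BC·BA·BC·BA
    A ↦ BA
    B ↦ BC
    C ↦ AA

A->BA, B->BC, C->AA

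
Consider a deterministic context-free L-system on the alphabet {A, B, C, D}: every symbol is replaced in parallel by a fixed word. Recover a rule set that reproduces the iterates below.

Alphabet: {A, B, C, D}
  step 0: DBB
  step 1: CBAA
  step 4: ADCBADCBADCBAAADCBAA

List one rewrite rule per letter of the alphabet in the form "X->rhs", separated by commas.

  step 0 ⇒ step 1: DBB ⇒ CB·A·A
    B ↦ A
    D ↦ CB
    A ↦ AD  (constrained at step 1)
    C ↦ A  (constrained at step 1)

A->AD, B->A, C->A, D->CB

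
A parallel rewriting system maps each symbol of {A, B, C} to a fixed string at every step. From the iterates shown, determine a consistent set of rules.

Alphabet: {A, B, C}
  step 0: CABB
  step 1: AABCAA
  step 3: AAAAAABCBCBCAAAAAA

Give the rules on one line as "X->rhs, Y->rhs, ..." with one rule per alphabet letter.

  step 0 ⇒ step 1: CABB ⇒ AA·BC·A·A
    A ↦ BC
    B ↦ A
    C ↦ AA

A->BC, B->A, C->AA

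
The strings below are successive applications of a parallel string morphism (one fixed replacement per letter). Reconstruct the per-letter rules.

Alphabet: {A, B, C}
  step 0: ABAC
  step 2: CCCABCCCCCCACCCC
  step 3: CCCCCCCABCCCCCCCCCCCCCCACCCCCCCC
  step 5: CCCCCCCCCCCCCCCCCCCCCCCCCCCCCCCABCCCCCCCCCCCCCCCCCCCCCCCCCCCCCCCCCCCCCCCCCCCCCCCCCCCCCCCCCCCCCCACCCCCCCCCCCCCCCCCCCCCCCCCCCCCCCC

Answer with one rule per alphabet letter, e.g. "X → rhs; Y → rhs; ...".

  step 2 ⇒ step 3: CCCABCCCCCCACCCC ⇒ CC·CC·CC·CA·BC·CC·CC·CC·CC·CC·CC·CA·CC·CC·CC·CC
    A ↦ CA
    B ↦ BC
    C ↦ CC

A->CA, B->BC, C->CC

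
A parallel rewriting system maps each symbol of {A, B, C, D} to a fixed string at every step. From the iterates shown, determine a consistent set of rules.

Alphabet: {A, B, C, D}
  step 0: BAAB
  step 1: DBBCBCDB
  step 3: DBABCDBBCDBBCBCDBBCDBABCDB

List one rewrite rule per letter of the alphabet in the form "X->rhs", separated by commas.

  step 0 ⇒ step 1: BAAB ⇒ DB·BC·BC·DB
    A ↦ BC
    B ↦ DB
    C ↦ A  (constrained at step 1)
    D ↦ BC  (constrained at step 1)

A->BC, B->DB, C->A, D->BC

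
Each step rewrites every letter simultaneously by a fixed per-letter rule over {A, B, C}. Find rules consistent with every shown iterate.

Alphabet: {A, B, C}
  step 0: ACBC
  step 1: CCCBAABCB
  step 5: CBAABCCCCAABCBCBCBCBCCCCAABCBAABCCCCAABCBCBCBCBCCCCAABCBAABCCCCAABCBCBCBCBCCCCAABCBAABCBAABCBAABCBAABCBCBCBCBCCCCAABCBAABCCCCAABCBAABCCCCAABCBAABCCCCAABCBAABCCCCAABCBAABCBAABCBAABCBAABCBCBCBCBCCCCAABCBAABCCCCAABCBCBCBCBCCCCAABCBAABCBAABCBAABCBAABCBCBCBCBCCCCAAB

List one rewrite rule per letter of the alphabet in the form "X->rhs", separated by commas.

  step 0 ⇒ step 1: ACBC ⇒ CC·CB·AAB·CB
    A ↦ CC
    B ↦ AAB
    C ↦ CB

A->CC, B->AAB, C->CB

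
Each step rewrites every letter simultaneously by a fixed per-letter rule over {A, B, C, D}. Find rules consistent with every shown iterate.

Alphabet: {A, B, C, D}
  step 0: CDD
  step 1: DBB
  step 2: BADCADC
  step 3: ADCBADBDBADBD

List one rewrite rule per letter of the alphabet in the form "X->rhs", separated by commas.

  step 2 ⇒ step 3: BADCADC ⇒ ADC·BAD·B·D·BAD·B·D
    A ↦ BAD
    B ↦ ADC
    C ↦ D
    D ↦ B

A->BAD, B->ADC, C->D, D->B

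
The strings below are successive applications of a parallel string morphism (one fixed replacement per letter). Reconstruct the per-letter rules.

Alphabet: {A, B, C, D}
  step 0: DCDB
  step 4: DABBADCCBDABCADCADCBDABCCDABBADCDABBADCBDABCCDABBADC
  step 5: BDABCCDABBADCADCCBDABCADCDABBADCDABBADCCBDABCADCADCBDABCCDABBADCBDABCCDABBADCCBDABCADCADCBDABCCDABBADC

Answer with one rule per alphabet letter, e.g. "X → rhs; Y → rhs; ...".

A->DAB, B->C, C->ADC, D->B

  step 4 ⇒ step 5: DABBADCCBDABCADCADCBDABCCDABBADCDABBADCBDABCCDABBADC ⇒ B·DAB·C·C·DAB·B·ADC·ADC·C·B·DAB·C·ADC·DAB·B·ADC·DAB·B·ADC·C·B·DAB·C·ADC·ADC·B·DAB·C·C·DAB·B·ADC·B·DAB·C·C·DAB·B·ADC·C·B·DAB·C·ADC·ADC·B·DAB·C·C·DAB·B·ADC
    A ↦ DAB
    B ↦ C
    C ↦ ADC
    D ↦ B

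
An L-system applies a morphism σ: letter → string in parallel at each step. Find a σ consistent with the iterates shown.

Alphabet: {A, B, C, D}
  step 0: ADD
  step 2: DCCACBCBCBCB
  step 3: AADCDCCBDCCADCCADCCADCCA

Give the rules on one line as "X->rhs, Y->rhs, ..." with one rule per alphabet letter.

A->CB, B->CA, C->DC, D->AA

  step 2 ⇒ step 3: DCCACBCBCBCB ⇒ AA·DC·DC·CB·DC·CA·DC·CA·DC·CA·DC·CA
    A ↦ CB
    B ↦ CA
    C ↦ DC
    D ↦ AA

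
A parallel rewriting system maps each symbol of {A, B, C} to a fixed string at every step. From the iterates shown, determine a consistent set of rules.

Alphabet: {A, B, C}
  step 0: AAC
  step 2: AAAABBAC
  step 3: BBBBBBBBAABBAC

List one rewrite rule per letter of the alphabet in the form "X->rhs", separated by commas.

A->BB, B->A, C->AC

  step 2 ⇒ step 3: AAAABBAC ⇒ BB·BB·BB·BB·A·A·BB·AC
    A ↦ BB
    B ↦ A
    C ↦ AC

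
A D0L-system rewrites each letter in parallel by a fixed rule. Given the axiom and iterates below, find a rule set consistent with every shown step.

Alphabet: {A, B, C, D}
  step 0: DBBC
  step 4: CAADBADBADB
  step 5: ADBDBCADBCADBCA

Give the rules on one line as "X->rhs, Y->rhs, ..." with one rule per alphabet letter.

A->DB, B->A, C->A, D->C

  step 4 ⇒ step 5: CAADBADBADB ⇒ A·DB·DB·C·A·DB·C·A·DB·C·A
    A ↦ DB
    B ↦ A
    C ↦ A
    D ↦ C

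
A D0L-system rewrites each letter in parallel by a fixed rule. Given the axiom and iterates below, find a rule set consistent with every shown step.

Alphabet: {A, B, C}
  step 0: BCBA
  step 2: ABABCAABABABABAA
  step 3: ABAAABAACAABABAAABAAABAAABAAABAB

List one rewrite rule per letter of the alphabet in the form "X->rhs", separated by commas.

  step 2 ⇒ step 3: ABABCAABABABABAA ⇒ AB·AA·AB·AA·CA·AB·AB·AA·AB·AA·AB·AA·AB·AA·AB·AB
    A ↦ AB
    B ↦ AA
    C ↦ CA

A->AB, B->AA, C->CA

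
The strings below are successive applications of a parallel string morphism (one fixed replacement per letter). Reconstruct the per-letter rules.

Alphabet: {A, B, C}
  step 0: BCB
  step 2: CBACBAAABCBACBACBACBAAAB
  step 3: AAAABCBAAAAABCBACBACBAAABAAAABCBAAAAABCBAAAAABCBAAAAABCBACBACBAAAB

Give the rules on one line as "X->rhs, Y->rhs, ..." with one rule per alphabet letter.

A->CBA, B->AAB, C->AA

  step 2 ⇒ step 3: CBACBAAABCBACBACBACBAAAB ⇒ AA·AAB·CBA·AA·AAB·CBA·CBA·CBA·AAB·AA·AAB·CBA·AA·AAB·CBA·AA·AAB·CBA·AA·AAB·CBA·CBA·CBA·AAB
    A ↦ CBA
    B ↦ AAB
    C ↦ AA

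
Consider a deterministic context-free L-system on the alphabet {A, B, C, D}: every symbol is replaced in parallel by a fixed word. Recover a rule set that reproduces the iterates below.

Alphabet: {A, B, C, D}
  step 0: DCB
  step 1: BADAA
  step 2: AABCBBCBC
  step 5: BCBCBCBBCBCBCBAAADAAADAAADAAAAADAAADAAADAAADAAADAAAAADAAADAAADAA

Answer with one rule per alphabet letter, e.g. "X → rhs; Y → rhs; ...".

  step 1 ⇒ step 2: BADAA ⇒ AA·BC·B·BC·BC
    A ↦ BC
    B ↦ AA
    D ↦ B
  step 0 ⇒ step 1: DCB ⇒ B·AD·AA
    C ↦ AD

A->BC, B->AA, C->AD, D->B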